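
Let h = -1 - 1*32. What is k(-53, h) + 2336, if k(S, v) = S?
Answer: 2283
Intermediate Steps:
h = -33 (h = -1 - 32 = -33)
k(-53, h) + 2336 = -53 + 2336 = 2283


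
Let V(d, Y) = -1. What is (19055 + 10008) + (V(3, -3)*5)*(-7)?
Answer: 29098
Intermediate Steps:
(19055 + 10008) + (V(3, -3)*5)*(-7) = (19055 + 10008) - 1*5*(-7) = 29063 - 5*(-7) = 29063 + 35 = 29098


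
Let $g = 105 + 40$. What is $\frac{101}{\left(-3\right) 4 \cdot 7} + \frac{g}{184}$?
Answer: $- \frac{1601}{3864} \approx -0.41434$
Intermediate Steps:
$g = 145$
$\frac{101}{\left(-3\right) 4 \cdot 7} + \frac{g}{184} = \frac{101}{\left(-3\right) 4 \cdot 7} + \frac{145}{184} = \frac{101}{\left(-12\right) 7} + 145 \cdot \frac{1}{184} = \frac{101}{-84} + \frac{145}{184} = 101 \left(- \frac{1}{84}\right) + \frac{145}{184} = - \frac{101}{84} + \frac{145}{184} = - \frac{1601}{3864}$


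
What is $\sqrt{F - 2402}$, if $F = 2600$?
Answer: $3 \sqrt{22} \approx 14.071$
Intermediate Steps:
$\sqrt{F - 2402} = \sqrt{2600 - 2402} = \sqrt{198} = 3 \sqrt{22}$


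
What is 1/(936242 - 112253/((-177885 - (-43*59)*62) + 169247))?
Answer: 148656/139177878499 ≈ 1.0681e-6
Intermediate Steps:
1/(936242 - 112253/((-177885 - (-43*59)*62) + 169247)) = 1/(936242 - 112253/((-177885 - (-2537)*62) + 169247)) = 1/(936242 - 112253/((-177885 - 1*(-157294)) + 169247)) = 1/(936242 - 112253/((-177885 + 157294) + 169247)) = 1/(936242 - 112253/(-20591 + 169247)) = 1/(936242 - 112253/148656) = 1/(139177878499/148656) = 148656/139177878499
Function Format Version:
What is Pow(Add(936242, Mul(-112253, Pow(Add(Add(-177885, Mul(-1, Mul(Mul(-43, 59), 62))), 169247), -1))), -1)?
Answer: Rational(148656, 139177878499) ≈ 1.0681e-6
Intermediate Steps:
Pow(Add(936242, Mul(-112253, Pow(Add(Add(-177885, Mul(-1, Mul(Mul(-43, 59), 62))), 169247), -1))), -1) = Pow(Add(936242, Mul(-112253, Pow(Add(Add(-177885, Mul(-1, Mul(-2537, 62))), 169247), -1))), -1) = Pow(Add(936242, Mul(-112253, Pow(Add(Add(-177885, Mul(-1, -157294)), 169247), -1))), -1) = Pow(Add(936242, Mul(-112253, Pow(Add(Add(-177885, 157294), 169247), -1))), -1) = Pow(Add(936242, Mul(-112253, Pow(Add(-20591, 169247), -1))), -1) = Pow(Add(936242, Mul(-112253, Pow(148656, -1))), -1) = Pow(Add(936242, Mul(-112253, Rational(1, 148656))), -1) = Pow(Add(936242, Rational(-112253, 148656)), -1) = Pow(Rational(139177878499, 148656), -1) = Rational(148656, 139177878499)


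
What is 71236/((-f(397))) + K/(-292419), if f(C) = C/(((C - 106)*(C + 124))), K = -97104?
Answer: -1052724099407612/38696781 ≈ -2.7204e+7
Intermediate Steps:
f(C) = C/((-106 + C)*(124 + C)) (f(C) = C/(((-106 + C)*(124 + C))) = C*(1/((-106 + C)*(124 + C))) = C/((-106 + C)*(124 + C)))
71236/((-f(397))) + K/(-292419) = 71236/((-397/(-13144 + 397² + 18*397))) - 97104/(-292419) = 71236/((-397/(-13144 + 157609 + 7146))) - 97104*(-1/292419) = 71236/((-397/151611)) + 32368/97473 = 71236/((-1*397/151611)) + 32368/97473 = 71236/(-397/151611) + 32368/97473 = 71236*(-151611/397) + 32368/97473 = -10800161196/397 + 32368/97473 = -1052724099407612/38696781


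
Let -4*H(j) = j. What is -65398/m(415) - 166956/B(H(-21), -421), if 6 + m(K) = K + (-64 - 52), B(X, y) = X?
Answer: -65681930/2051 ≈ -32024.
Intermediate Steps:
H(j) = -j/4
m(K) = -122 + K (m(K) = -6 + (K + (-64 - 52)) = -6 + (K - 116) = -6 + (-116 + K) = -122 + K)
-65398/m(415) - 166956/B(H(-21), -421) = -65398/(-122 + 415) - 166956/((-¼*(-21))) = -65398/293 - 166956/21/4 = -65398*1/293 - 166956*4/21 = -65398/293 - 222608/7 = -65681930/2051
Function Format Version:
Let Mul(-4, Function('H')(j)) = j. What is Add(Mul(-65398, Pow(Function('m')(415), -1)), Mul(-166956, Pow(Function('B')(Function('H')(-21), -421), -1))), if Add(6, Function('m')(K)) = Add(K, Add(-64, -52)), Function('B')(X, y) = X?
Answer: Rational(-65681930, 2051) ≈ -32024.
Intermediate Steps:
Function('H')(j) = Mul(Rational(-1, 4), j)
Function('m')(K) = Add(-122, K) (Function('m')(K) = Add(-6, Add(K, Add(-64, -52))) = Add(-6, Add(K, -116)) = Add(-6, Add(-116, K)) = Add(-122, K))
Add(Mul(-65398, Pow(Function('m')(415), -1)), Mul(-166956, Pow(Function('B')(Function('H')(-21), -421), -1))) = Add(Mul(-65398, Pow(Add(-122, 415), -1)), Mul(-166956, Pow(Mul(Rational(-1, 4), -21), -1))) = Add(Mul(-65398, Pow(293, -1)), Mul(-166956, Pow(Rational(21, 4), -1))) = Add(Mul(-65398, Rational(1, 293)), Mul(-166956, Rational(4, 21))) = Add(Rational(-65398, 293), Rational(-222608, 7)) = Rational(-65681930, 2051)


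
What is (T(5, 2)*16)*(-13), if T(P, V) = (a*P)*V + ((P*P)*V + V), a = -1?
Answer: -8736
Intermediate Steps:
T(P, V) = V + V*P**2 - P*V (T(P, V) = (-P)*V + ((P*P)*V + V) = -P*V + (P**2*V + V) = -P*V + (V*P**2 + V) = -P*V + (V + V*P**2) = V + V*P**2 - P*V)
(T(5, 2)*16)*(-13) = ((2*(1 + 5**2 - 1*5))*16)*(-13) = ((2*(1 + 25 - 5))*16)*(-13) = ((2*21)*16)*(-13) = (42*16)*(-13) = 672*(-13) = -8736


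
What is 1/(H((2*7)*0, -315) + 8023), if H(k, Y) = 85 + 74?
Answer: 1/8182 ≈ 0.00012222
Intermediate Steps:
H(k, Y) = 159
1/(H((2*7)*0, -315) + 8023) = 1/(159 + 8023) = 1/8182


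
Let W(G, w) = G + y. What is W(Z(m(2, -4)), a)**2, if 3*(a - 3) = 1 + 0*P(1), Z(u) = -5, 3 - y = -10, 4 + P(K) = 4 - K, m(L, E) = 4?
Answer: 64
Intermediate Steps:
P(K) = -K (P(K) = -4 + (4 - K) = -K)
y = 13 (y = 3 - 1*(-10) = 3 + 10 = 13)
a = 10/3 (a = 3 + (1 + 0*(-1*1))/3 = 3 + (1 + 0*(-1))/3 = 3 + (1 + 0)/3 = 3 + (1/3)*1 = 3 + 1/3 = 10/3 ≈ 3.3333)
W(G, w) = 13 + G (W(G, w) = G + 13 = 13 + G)
W(Z(m(2, -4)), a)**2 = (13 - 5)**2 = 8**2 = 64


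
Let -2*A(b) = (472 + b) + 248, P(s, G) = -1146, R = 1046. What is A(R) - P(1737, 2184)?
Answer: 263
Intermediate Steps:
A(b) = -360 - b/2 (A(b) = -((472 + b) + 248)/2 = -(720 + b)/2 = -360 - b/2)
A(R) - P(1737, 2184) = (-360 - 1/2*1046) - 1*(-1146) = (-360 - 523) + 1146 = -883 + 1146 = 263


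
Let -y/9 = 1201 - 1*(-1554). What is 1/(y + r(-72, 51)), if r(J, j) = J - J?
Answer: -1/24795 ≈ -4.0331e-5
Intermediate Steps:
y = -24795 (y = -9*(1201 - 1*(-1554)) = -9*(1201 + 1554) = -9*2755 = -24795)
r(J, j) = 0
1/(y + r(-72, 51)) = 1/(-24795 + 0) = 1/(-24795) = -1/24795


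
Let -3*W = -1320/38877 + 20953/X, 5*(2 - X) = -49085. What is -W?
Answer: 267209567/381733263 ≈ 0.69999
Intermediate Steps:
X = 9819 (X = 2 - ⅕*(-49085) = 2 + 9817 = 9819)
W = -267209567/381733263 (W = -(-1320/38877 + 20953/9819)/3 = -(-1320*1/38877 + 20953*(1/9819))/3 = -(-440/12959 + 20953/9819)/3 = -⅓*267209567/127244421 = -267209567/381733263 ≈ -0.69999)
-W = -1*(-267209567/381733263) = 267209567/381733263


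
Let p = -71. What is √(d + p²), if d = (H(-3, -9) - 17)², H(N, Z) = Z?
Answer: √5717 ≈ 75.611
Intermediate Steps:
d = 676 (d = (-9 - 17)² = (-26)² = 676)
√(d + p²) = √(676 + (-71)²) = √(676 + 5041) = √5717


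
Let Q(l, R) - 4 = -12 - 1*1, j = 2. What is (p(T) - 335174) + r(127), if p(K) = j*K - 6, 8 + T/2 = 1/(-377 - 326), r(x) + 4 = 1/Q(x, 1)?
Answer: -2120912371/6327 ≈ -3.3522e+5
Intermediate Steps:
Q(l, R) = -9 (Q(l, R) = 4 + (-12 - 1*1) = 4 + (-12 - 1) = 4 - 13 = -9)
r(x) = -37/9 (r(x) = -4 + 1/(-9) = -4 - ⅑ = -37/9)
T = -11250/703 (T = -16 + 2/(-377 - 326) = -16 + 2/(-703) = -16 + 2*(-1/703) = -16 - 2/703 = -11250/703 ≈ -16.003)
p(K) = -6 + 2*K (p(K) = 2*K - 6 = -6 + 2*K)
(p(T) - 335174) + r(127) = ((-6 + 2*(-11250/703)) - 335174) - 37/9 = ((-6 - 22500/703) - 335174) - 37/9 = (-26718/703 - 335174) - 37/9 = -235654040/703 - 37/9 = -2120912371/6327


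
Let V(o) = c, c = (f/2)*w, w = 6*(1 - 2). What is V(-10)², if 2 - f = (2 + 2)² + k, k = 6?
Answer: 3600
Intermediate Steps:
f = -20 (f = 2 - ((2 + 2)² + 6) = 2 - (4² + 6) = 2 - (16 + 6) = 2 - 1*22 = 2 - 22 = -20)
w = -6 (w = 6*(-1) = -6)
c = 60 (c = -20/2*(-6) = -20*½*(-6) = -10*(-6) = 60)
V(o) = 60
V(-10)² = 60² = 3600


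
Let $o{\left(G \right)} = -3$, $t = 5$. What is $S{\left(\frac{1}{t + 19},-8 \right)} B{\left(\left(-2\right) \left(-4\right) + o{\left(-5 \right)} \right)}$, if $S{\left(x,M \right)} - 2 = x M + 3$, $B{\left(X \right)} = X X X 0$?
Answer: $0$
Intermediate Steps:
$B{\left(X \right)} = 0$ ($B{\left(X \right)} = X X^{2} \cdot 0 = X^{3} \cdot 0 = 0$)
$S{\left(x,M \right)} = 5 + M x$ ($S{\left(x,M \right)} = 2 + \left(x M + 3\right) = 2 + \left(M x + 3\right) = 2 + \left(3 + M x\right) = 5 + M x$)
$S{\left(\frac{1}{t + 19},-8 \right)} B{\left(\left(-2\right) \left(-4\right) + o{\left(-5 \right)} \right)} = \left(5 - \frac{8}{5 + 19}\right) 0 = \left(5 - \frac{8}{24}\right) 0 = \left(5 - \frac{1}{3}\right) 0 = \frac{14}{3} \cdot 0 = 0$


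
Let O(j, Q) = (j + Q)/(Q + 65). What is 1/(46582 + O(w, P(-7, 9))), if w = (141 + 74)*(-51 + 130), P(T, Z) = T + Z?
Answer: 67/3137981 ≈ 2.1351e-5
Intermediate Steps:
w = 16985 (w = 215*79 = 16985)
O(j, Q) = (Q + j)/(65 + Q)
1/(46582 + O(w, P(-7, 9))) = 1/(46582 + ((-7 + 9) + 16985)/(65 + (-7 + 9))) = 1/(46582 + (2 + 16985)/(65 + 2)) = 1/(46582 + 16987/67) = 1/(3137981/67) = 67/3137981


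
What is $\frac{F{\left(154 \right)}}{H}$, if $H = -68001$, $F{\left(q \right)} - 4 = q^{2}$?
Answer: $- \frac{23720}{68001} \approx -0.34882$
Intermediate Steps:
$F{\left(q \right)} = 4 + q^{2}$
$\frac{F{\left(154 \right)}}{H} = \frac{4 + 154^{2}}{-68001} = \left(4 + 23716\right) \left(- \frac{1}{68001}\right) = 23720 \left(- \frac{1}{68001}\right) = - \frac{23720}{68001}$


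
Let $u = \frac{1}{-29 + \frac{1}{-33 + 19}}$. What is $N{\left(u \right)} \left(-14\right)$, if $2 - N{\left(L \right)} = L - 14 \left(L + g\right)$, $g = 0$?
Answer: $- \frac{8848}{407} \approx -21.74$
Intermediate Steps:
$u = - \frac{14}{407}$ ($u = \frac{1}{-29 + \frac{1}{-14}} = \frac{1}{-29 - \frac{1}{14}} = \frac{1}{- \frac{407}{14}} = - \frac{14}{407} \approx -0.034398$)
$N{\left(L \right)} = 2 + 13 L$ ($N{\left(L \right)} = 2 - \left(L - 14 \left(L + 0\right)\right) = 2 - \left(L - 14 L\right) = 2 - - 13 L = 2 + 13 L$)
$N{\left(u \right)} \left(-14\right) = \left(2 + 13 \left(- \frac{14}{407}\right)\right) \left(-14\right) = \left(2 - \frac{182}{407}\right) \left(-14\right) = \frac{632}{407} \left(-14\right) = - \frac{8848}{407}$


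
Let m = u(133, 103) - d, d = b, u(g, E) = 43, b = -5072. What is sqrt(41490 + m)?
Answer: sqrt(46605) ≈ 215.88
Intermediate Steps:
d = -5072
m = 5115 (m = 43 - 1*(-5072) = 43 + 5072 = 5115)
sqrt(41490 + m) = sqrt(41490 + 5115) = sqrt(46605)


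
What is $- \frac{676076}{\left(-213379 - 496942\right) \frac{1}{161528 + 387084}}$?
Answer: $\frac{370903406512}{710321} \approx 5.2216 \cdot 10^{5}$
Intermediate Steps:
$- \frac{676076}{\left(-213379 - 496942\right) \frac{1}{161528 + 387084}} = - \frac{676076}{\left(-710321\right) \frac{1}{548612}} = - \frac{676076}{- \frac{710321}{548612}} = \left(-676076\right) \left(- \frac{548612}{710321}\right) = \frac{370903406512}{710321}$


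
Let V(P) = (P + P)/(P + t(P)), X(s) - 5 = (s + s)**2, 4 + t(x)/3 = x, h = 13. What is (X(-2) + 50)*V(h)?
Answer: 923/20 ≈ 46.150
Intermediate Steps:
t(x) = -12 + 3*x
X(s) = 5 + 4*s**2 (X(s) = 5 + (s + s)**2 = 5 + (2*s)**2 = 5 + 4*s**2)
V(P) = 2*P/(-12 + 4*P) (V(P) = (P + P)/(P + (-12 + 3*P)) = (2*P)/(-12 + 4*P) = 2*P/(-12 + 4*P))
(X(-2) + 50)*V(h) = ((5 + 4*(-2)**2) + 50)*((1/2)*13/(-3 + 13)) = ((5 + 4*4) + 50)*((1/2)*13/10) = ((5 + 16) + 50)*((1/2)*13*(1/10)) = (21 + 50)*(13/20) = 71*(13/20) = 923/20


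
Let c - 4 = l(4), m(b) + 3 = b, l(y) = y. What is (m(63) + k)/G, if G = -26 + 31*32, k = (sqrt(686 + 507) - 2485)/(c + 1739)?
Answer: 102335/1687602 + sqrt(1193)/1687602 ≈ 0.060660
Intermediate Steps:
m(b) = -3 + b
c = 8 (c = 4 + 4 = 8)
k = -2485/1747 + sqrt(1193)/1747 (k = (sqrt(686 + 507) - 2485)/(8 + 1739) = (sqrt(1193) - 2485)/1747 = (-2485 + sqrt(1193))*(1/1747) = -2485/1747 + sqrt(1193)/1747 ≈ -1.4027)
G = 966 (G = -26 + 992 = 966)
(m(63) + k)/G = ((-3 + 63) + (-2485/1747 + sqrt(1193)/1747))/966 = (60 + (-2485/1747 + sqrt(1193)/1747))*(1/966) = (102335/1747 + sqrt(1193)/1747)*(1/966) = 102335/1687602 + sqrt(1193)/1687602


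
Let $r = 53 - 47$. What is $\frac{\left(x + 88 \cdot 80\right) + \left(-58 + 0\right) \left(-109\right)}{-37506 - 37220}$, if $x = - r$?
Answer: $- \frac{6678}{37363} \approx -0.17873$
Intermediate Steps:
$r = 6$
$x = -6$ ($x = \left(-1\right) 6 = -6$)
$\frac{\left(x + 88 \cdot 80\right) + \left(-58 + 0\right) \left(-109\right)}{-37506 - 37220} = \frac{\left(-6 + 88 \cdot 80\right) + \left(-58 + 0\right) \left(-109\right)}{-37506 - 37220} = \frac{\left(-6 + 7040\right) - -6322}{-74726} = \left(7034 + 6322\right) \left(- \frac{1}{74726}\right) = 13356 \left(- \frac{1}{74726}\right) = - \frac{6678}{37363}$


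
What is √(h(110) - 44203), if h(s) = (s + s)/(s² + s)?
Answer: I*√544624941/111 ≈ 210.25*I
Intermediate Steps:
h(s) = 2*s/(s + s²) (h(s) = (2*s)/(s + s²) = 2*s/(s + s²))
√(h(110) - 44203) = √(2/(1 + 110) - 44203) = √(2/111 - 44203) = √(-4906531/111) = I*√544624941/111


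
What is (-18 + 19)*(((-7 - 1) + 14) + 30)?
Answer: 36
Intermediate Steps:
(-18 + 19)*(((-7 - 1) + 14) + 30) = 1*((-8 + 14) + 30) = 1*(6 + 30) = 1*36 = 36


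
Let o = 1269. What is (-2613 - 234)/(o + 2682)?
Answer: -949/1317 ≈ -0.72058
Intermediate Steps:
(-2613 - 234)/(o + 2682) = (-2613 - 234)/(1269 + 2682) = -2847/3951 = -2847*1/3951 = -949/1317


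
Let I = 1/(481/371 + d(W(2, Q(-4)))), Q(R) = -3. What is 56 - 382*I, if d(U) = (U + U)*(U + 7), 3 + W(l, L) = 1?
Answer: 530306/6939 ≈ 76.424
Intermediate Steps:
W(l, L) = -2 (W(l, L) = -3 + 1 = -2)
d(U) = 2*U*(7 + U) (d(U) = (2*U)*(7 + U) = 2*U*(7 + U))
I = -371/6939 (I = 1/(481/371 + 2*(-2)*(7 - 2)) = 1/(481*(1/371) + 2*(-2)*5) = 1/(481/371 - 20) = 1/(-6939/371) = -371/6939 ≈ -0.053466)
56 - 382*I = 56 - 382*(-371/6939) = 56 + 141722/6939 = 530306/6939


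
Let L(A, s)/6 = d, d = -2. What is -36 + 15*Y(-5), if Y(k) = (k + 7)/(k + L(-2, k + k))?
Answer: -642/17 ≈ -37.765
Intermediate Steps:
L(A, s) = -12 (L(A, s) = 6*(-2) = -12)
Y(k) = (7 + k)/(-12 + k) (Y(k) = (k + 7)/(k - 12) = (7 + k)/(-12 + k))
-36 + 15*Y(-5) = -36 + 15*((7 - 5)/(-12 - 5)) = -36 + 15*(2/(-17)) = -36 + 15*(-1/17*2) = -36 + 15*(-2/17) = -36 - 30/17 = -642/17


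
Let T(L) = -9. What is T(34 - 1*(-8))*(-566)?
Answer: 5094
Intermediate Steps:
T(34 - 1*(-8))*(-566) = -9*(-566) = 5094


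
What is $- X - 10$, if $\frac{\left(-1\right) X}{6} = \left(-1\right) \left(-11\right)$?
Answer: $56$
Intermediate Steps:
$X = -66$ ($X = - 6 \left(\left(-1\right) \left(-11\right)\right) = \left(-6\right) 11 = -66$)
$- X - 10 = \left(-1\right) \left(-66\right) - 10 = 66 - 10 = 56$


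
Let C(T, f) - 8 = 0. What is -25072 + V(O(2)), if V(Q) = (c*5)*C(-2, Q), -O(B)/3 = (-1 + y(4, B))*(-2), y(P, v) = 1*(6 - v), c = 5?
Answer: -24872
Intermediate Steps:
y(P, v) = 6 - v
O(B) = 30 - 6*B (O(B) = -3*(-1 + (6 - B))*(-2) = -3*(5 - B)*(-2) = -3*(-10 + 2*B) = 30 - 6*B)
C(T, f) = 8 (C(T, f) = 8 + 0 = 8)
V(Q) = 200 (V(Q) = (5*5)*8 = 25*8 = 200)
-25072 + V(O(2)) = -25072 + 200 = -24872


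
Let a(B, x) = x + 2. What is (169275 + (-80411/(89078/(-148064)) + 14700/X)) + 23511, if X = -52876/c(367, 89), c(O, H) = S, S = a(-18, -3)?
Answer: 192197586893339/588761041 ≈ 3.2644e+5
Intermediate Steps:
a(B, x) = 2 + x
S = -1 (S = 2 - 3 = -1)
c(O, H) = -1
X = 52876 (X = -52876/(-1) = -52876*(-1) = 52876)
(169275 + (-80411/(89078/(-148064)) + 14700/X)) + 23511 = (169275 + (-80411/(89078/(-148064)) + 14700/52876)) + 23511 = (169275 + (-80411/(89078*(-1/148064)) + 14700*(1/52876))) + 23511 = (169275 + (-80411/(-44539/74032) + 3675/13219)) + 23511 = (169275 + (-80411*(-74032/44539) + 3675/13219)) + 23511 = (169275 + (5952987152/44539 + 3675/13219)) + 23511 = (169275 + 78692700843113/588761041) + 23511 = 178355226058388/588761041 + 23511 = 192197586893339/588761041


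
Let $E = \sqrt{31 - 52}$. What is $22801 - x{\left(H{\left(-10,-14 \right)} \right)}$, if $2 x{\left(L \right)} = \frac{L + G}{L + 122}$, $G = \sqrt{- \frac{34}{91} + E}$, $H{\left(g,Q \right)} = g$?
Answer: $\frac{2553717}{112} - \frac{\sqrt{-3094 + 8281 i \sqrt{21}}}{20384} \approx 22801.0 - 0.0070384 i$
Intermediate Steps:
$E = i \sqrt{21}$ ($E = \sqrt{-21} = i \sqrt{21} \approx 4.5826 i$)
$G = \sqrt{- \frac{34}{91} + i \sqrt{21}} \approx 1.4533 + 1.5766 i$
$x{\left(L \right)} = \frac{L + \frac{\sqrt{-3094 + 8281 i \sqrt{21}}}{91}}{2 \left(122 + L\right)}$ ($x{\left(L \right)} = \frac{\left(L + \frac{\sqrt{-3094 + 8281 i \sqrt{21}}}{91}\right) \frac{1}{L + 122}}{2} = \frac{\left(L + \frac{\sqrt{-3094 + 8281 i \sqrt{21}}}{91}\right) \frac{1}{122 + L}}{2} = \frac{\frac{1}{122 + L} \left(L + \frac{\sqrt{-3094 + 8281 i \sqrt{21}}}{91}\right)}{2} = \frac{L + \frac{\sqrt{-3094 + 8281 i \sqrt{21}}}{91}}{2 \left(122 + L\right)}$)
$22801 - x{\left(H{\left(-10,-14 \right)} \right)} = 22801 - \frac{\frac{1}{2} \left(-10\right) + \frac{\sqrt{-3094 + 8281 i \sqrt{21}}}{182}}{122 - 10} = 22801 - \frac{-5 + \frac{\sqrt{-3094 + 8281 i \sqrt{21}}}{182}}{112} = 22801 - \left(- \frac{5}{112} + \frac{\sqrt{-3094 + 8281 i \sqrt{21}}}{20384}\right) = 22801 + \left(\frac{5}{112} - \frac{\sqrt{-3094 + 8281 i \sqrt{21}}}{20384}\right) = \frac{2553717}{112} - \frac{\sqrt{-3094 + 8281 i \sqrt{21}}}{20384}$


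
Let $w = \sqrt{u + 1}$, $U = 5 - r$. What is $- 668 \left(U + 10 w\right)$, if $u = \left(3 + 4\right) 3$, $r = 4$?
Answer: $-668 - 6680 \sqrt{22} \approx -32000.0$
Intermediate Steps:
$u = 21$ ($u = 7 \cdot 3 = 21$)
$U = 1$ ($U = 5 - 4 = 1$)
$w = \sqrt{22}$ ($w = \sqrt{21 + 1} = \sqrt{22} \approx 4.6904$)
$- 668 \left(U + 10 w\right) = - 668 \left(1 + 10 \sqrt{22}\right) = -668 - 6680 \sqrt{22}$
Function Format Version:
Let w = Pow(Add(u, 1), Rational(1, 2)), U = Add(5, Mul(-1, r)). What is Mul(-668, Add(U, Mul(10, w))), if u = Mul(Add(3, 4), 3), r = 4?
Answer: Add(-668, Mul(-6680, Pow(22, Rational(1, 2)))) ≈ -32000.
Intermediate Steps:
u = 21 (u = Mul(7, 3) = 21)
U = 1 (U = Add(5, Mul(-1, 4)) = Add(5, -4) = 1)
w = Pow(22, Rational(1, 2)) (w = Pow(Add(21, 1), Rational(1, 2)) = Pow(22, Rational(1, 2)) ≈ 4.6904)
Mul(-668, Add(U, Mul(10, w))) = Mul(-668, Add(1, Mul(10, Pow(22, Rational(1, 2))))) = Add(-668, Mul(-6680, Pow(22, Rational(1, 2))))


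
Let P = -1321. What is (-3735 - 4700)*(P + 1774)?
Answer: -3821055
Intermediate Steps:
(-3735 - 4700)*(P + 1774) = (-3735 - 4700)*(-1321 + 1774) = -8435*453 = -3821055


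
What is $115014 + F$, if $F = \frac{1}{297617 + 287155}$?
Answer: $\frac{67256966809}{584772} \approx 1.1501 \cdot 10^{5}$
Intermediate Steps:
$F = \frac{1}{584772} \approx 1.7101 \cdot 10^{-6}$
$115014 + F = 115014 + \frac{1}{584772} = \frac{67256966809}{584772}$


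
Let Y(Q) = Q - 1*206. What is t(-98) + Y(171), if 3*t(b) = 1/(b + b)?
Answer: -20581/588 ≈ -35.002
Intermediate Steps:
t(b) = 1/(6*b) (t(b) = 1/(3*(b + b)) = 1/(3*((2*b))) = (1/(2*b))/3 = 1/(6*b))
Y(Q) = -206 + Q (Y(Q) = Q - 206 = -206 + Q)
t(-98) + Y(171) = (⅙)/(-98) + (-206 + 171) = (⅙)*(-1/98) - 35 = -1/588 - 35 = -20581/588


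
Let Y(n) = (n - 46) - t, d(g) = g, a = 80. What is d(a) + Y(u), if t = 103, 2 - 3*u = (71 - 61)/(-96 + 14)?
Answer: -2800/41 ≈ -68.293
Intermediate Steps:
u = 29/41 (u = ⅔ - (71 - 61)/(3*(-96 + 14)) = ⅔ - 10/(3*(-82)) = ⅔ - 10*(-1)/(3*82) = ⅔ - ⅓*(-5/41) = ⅔ + 5/123 = 29/41 ≈ 0.70732)
Y(n) = -149 + n (Y(n) = (n - 46) - 1*103 = (-46 + n) - 103 = -149 + n)
d(a) + Y(u) = 80 + (-149 + 29/41) = 80 - 6080/41 = -2800/41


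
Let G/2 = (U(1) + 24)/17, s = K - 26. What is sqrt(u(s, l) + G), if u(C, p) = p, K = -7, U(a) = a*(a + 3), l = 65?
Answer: 3*sqrt(2193)/17 ≈ 8.2640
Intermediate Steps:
U(a) = a*(3 + a)
s = -33 (s = -7 - 26 = -33)
G = 56/17 (G = 2*((1*(3 + 1) + 24)/17) = 2*((1*4 + 24)/17) = 2*((4 + 24)/17) = 2*((1/17)*28) = 2*(28/17) = 56/17 ≈ 3.2941)
sqrt(u(s, l) + G) = sqrt(65 + 56/17) = sqrt(1161/17) = 3*sqrt(2193)/17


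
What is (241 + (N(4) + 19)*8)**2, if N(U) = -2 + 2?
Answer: 154449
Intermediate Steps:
N(U) = 0
(241 + (N(4) + 19)*8)**2 = (241 + (0 + 19)*8)**2 = (241 + 19*8)**2 = (241 + 152)**2 = 393**2 = 154449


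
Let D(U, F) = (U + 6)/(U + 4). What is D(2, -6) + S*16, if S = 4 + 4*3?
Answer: 772/3 ≈ 257.33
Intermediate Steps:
D(U, F) = (6 + U)/(4 + U)
S = 16 (S = 4 + 12 = 16)
D(2, -6) + S*16 = (6 + 2)/(4 + 2) + 16*16 = 8/6 + 256 = (1/6)*8 + 256 = 4/3 + 256 = 772/3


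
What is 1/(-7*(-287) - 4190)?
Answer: -1/2181 ≈ -0.00045851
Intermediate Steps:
1/(-7*(-287) - 4190) = 1/(2009 - 4190) = 1/(-2181) = -1/2181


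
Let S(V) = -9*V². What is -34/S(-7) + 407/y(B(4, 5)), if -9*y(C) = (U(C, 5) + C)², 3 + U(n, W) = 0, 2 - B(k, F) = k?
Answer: -1614533/11025 ≈ -146.44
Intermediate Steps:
B(k, F) = 2 - k
U(n, W) = -3 (U(n, W) = -3 + 0 = -3)
y(C) = -(-3 + C)²/9
-34/S(-7) + 407/y(B(4, 5)) = -34/((-9*(-7)²)) + 407/((-(-3 + (2 - 1*4))²/9)) = -34/((-9*49)) + 407/((-(-3 + (2 - 4))²/9)) = -34/(-441) + 407/((-(-3 - 2)²/9)) = -34*(-1/441) + 407/((-⅑*(-5)²)) = 34/441 + 407/((-⅑*25)) = 34/441 + 407/(-25/9) = 34/441 + 407*(-9/25) = 34/441 - 3663/25 = -1614533/11025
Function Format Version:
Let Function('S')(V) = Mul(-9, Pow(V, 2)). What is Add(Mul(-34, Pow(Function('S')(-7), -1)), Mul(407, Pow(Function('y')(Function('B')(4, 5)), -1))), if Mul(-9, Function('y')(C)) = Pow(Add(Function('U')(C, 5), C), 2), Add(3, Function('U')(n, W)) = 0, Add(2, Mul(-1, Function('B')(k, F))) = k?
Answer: Rational(-1614533, 11025) ≈ -146.44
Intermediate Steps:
Function('B')(k, F) = Add(2, Mul(-1, k))
Function('U')(n, W) = -3 (Function('U')(n, W) = Add(-3, 0) = -3)
Function('y')(C) = Mul(Rational(-1, 9), Pow(Add(-3, C), 2))
Add(Mul(-34, Pow(Function('S')(-7), -1)), Mul(407, Pow(Function('y')(Function('B')(4, 5)), -1))) = Add(Mul(-34, Pow(Mul(-9, Pow(-7, 2)), -1)), Mul(407, Pow(Mul(Rational(-1, 9), Pow(Add(-3, Add(2, Mul(-1, 4))), 2)), -1))) = Add(Mul(-34, Pow(Mul(-9, 49), -1)), Mul(407, Pow(Mul(Rational(-1, 9), Pow(Add(-3, Add(2, -4)), 2)), -1))) = Add(Mul(-34, Pow(-441, -1)), Mul(407, Pow(Mul(Rational(-1, 9), Pow(Add(-3, -2), 2)), -1))) = Add(Mul(-34, Rational(-1, 441)), Mul(407, Pow(Mul(Rational(-1, 9), Pow(-5, 2)), -1))) = Add(Rational(34, 441), Mul(407, Pow(Mul(Rational(-1, 9), 25), -1))) = Add(Rational(34, 441), Mul(407, Pow(Rational(-25, 9), -1))) = Add(Rational(34, 441), Mul(407, Rational(-9, 25))) = Add(Rational(34, 441), Rational(-3663, 25)) = Rational(-1614533, 11025)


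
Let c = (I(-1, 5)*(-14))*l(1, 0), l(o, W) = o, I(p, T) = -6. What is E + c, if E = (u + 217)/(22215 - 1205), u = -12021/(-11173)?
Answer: 9860496941/117372365 ≈ 84.010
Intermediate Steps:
u = 12021/11173 (u = -12021*(-1/11173) = 12021/11173 ≈ 1.0759)
c = 84 (c = -6*(-14)*1 = 84*1 = 84)
E = 1218281/117372365 (E = (12021/11173 + 217)/(22215 - 1205) = (2436562/11173)/21010 = (2436562/11173)*(1/21010) = 1218281/117372365 ≈ 0.010380)
E + c = 1218281/117372365 + 84 = 9860496941/117372365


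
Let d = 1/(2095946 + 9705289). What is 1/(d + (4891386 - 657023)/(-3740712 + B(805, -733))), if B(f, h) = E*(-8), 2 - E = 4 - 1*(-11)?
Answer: -44143794050880/49970709097697 ≈ -0.88339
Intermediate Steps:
E = -13 (E = 2 - (4 - 1*(-11)) = 2 - (4 + 11) = 2 - 1*15 = 2 - 15 = -13)
B(f, h) = 104 (B(f, h) = -13*(-8) = 104)
d = 1/11801235 ≈ 8.4737e-8
1/(d + (4891386 - 657023)/(-3740712 + B(805, -733))) = 1/(1/11801235 + (4891386 - 657023)/(-3740712 + 104)) = 1/(1/11801235 + 4234363/(-3740608)) = 1/(1/11801235 + 4234363*(-1/3740608)) = 1/(1/11801235 - 4234363/3740608) = 1/(-49970709097697/44143794050880) = -44143794050880/49970709097697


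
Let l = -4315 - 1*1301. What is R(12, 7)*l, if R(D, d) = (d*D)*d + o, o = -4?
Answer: -3279744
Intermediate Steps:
R(D, d) = -4 + D*d**2 (R(D, d) = (d*D)*d - 4 = (D*d)*d - 4 = D*d**2 - 4 = -4 + D*d**2)
l = -5616 (l = -4315 - 1301 = -5616)
R(12, 7)*l = (-4 + 12*7**2)*(-5616) = (-4 + 12*49)*(-5616) = (-4 + 588)*(-5616) = 584*(-5616) = -3279744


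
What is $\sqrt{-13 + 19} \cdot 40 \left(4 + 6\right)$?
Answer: $400 \sqrt{6} \approx 979.8$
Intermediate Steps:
$\sqrt{-13 + 19} \cdot 40 \left(4 + 6\right) = \sqrt{6} \cdot 40 \cdot 10 = 40 \sqrt{6} \cdot 10 = 400 \sqrt{6}$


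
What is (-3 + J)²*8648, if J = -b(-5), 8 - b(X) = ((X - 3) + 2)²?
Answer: 5405000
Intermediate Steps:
b(X) = 8 - (-1 + X)² (b(X) = 8 - ((X - 3) + 2)² = 8 - ((-3 + X) + 2)² = 8 - (-1 + X)²)
J = 28 (J = -(8 - (-1 - 5)²) = -(8 - 1*(-6)²) = -(8 - 1*36) = -(8 - 36) = -1*(-28) = 28)
(-3 + J)²*8648 = (-3 + 28)²*8648 = 25²*8648 = 625*8648 = 5405000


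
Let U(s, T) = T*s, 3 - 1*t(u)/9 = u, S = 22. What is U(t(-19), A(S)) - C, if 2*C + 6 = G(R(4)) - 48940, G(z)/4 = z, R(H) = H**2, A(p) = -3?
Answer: 23847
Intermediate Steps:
t(u) = 27 - 9*u
G(z) = 4*z
C = -24441 (C = -3 + (4*4**2 - 48940)/2 = -3 + (4*16 - 48940)/2 = -3 + (64 - 48940)/2 = -3 + (1/2)*(-48876) = -3 - 24438 = -24441)
U(t(-19), A(S)) - C = -3*(27 - 9*(-19)) - 1*(-24441) = -3*(27 + 171) + 24441 = -3*198 + 24441 = -594 + 24441 = 23847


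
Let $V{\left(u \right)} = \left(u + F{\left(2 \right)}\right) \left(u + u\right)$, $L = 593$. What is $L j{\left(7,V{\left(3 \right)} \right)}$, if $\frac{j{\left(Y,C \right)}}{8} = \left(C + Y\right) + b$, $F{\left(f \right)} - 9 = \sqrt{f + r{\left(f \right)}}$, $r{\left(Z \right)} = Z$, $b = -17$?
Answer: $351056$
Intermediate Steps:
$F{\left(f \right)} = 9 + \sqrt{2} \sqrt{f}$ ($F{\left(f \right)} = 9 + \sqrt{f + f} = 9 + \sqrt{2 f} = 9 + \sqrt{2} \sqrt{f}$)
$V{\left(u \right)} = 2 u \left(11 + u\right)$ ($V{\left(u \right)} = \left(u + \left(9 + \sqrt{2} \sqrt{2}\right)\right) \left(u + u\right) = \left(u + \left(9 + 2\right)\right) 2 u = \left(u + 11\right) 2 u = \left(11 + u\right) 2 u = 2 u \left(11 + u\right)$)
$j{\left(Y,C \right)} = -136 + 8 C + 8 Y$ ($j{\left(Y,C \right)} = 8 \left(\left(C + Y\right) - 17\right) = 8 \left(-17 + C + Y\right) = -136 + 8 C + 8 Y$)
$L j{\left(7,V{\left(3 \right)} \right)} = 593 \left(-136 + 8 \cdot 2 \cdot 3 \left(11 + 3\right) + 8 \cdot 7\right) = 593 \left(-136 + 8 \cdot 2 \cdot 3 \cdot 14 + 56\right) = 593 \left(-136 + 8 \cdot 84 + 56\right) = 593 \left(-136 + 672 + 56\right) = 593 \cdot 592 = 351056$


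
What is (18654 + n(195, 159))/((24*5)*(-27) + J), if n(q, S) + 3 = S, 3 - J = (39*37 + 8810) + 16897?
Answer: -6270/10129 ≈ -0.61901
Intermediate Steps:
J = -27147 (J = 3 - ((39*37 + 8810) + 16897) = 3 - ((1443 + 8810) + 16897) = 3 - (10253 + 16897) = 3 - 1*27150 = 3 - 27150 = -27147)
n(q, S) = -3 + S
(18654 + n(195, 159))/((24*5)*(-27) + J) = (18654 + (-3 + 159))/((24*5)*(-27) - 27147) = (18654 + 156)/(120*(-27) - 27147) = 18810/(-3240 - 27147) = 18810/(-30387) = 18810*(-1/30387) = -6270/10129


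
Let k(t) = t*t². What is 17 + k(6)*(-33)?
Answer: -7111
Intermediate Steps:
k(t) = t³
17 + k(6)*(-33) = 17 + 6³*(-33) = 17 + 216*(-33) = 17 - 7128 = -7111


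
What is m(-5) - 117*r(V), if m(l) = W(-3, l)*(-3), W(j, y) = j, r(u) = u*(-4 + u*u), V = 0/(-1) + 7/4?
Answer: 12861/64 ≈ 200.95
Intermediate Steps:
V = 7/4 (V = 0*(-1) + 7*(1/4) = 0 + 7/4 = 7/4 ≈ 1.7500)
r(u) = u*(-4 + u**2)
m(l) = 9 (m(l) = -3*(-3) = 9)
m(-5) - 117*r(V) = 9 - 819*(-4 + (7/4)**2)/4 = 9 - 819*(-4 + 49/16)/4 = 9 - 819*(-15)/(4*16) = 9 - 117*(-105/64) = 9 + 12285/64 = 12861/64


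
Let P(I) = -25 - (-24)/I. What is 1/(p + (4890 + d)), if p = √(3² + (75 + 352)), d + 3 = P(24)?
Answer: 4863/23648333 - 2*√109/23648333 ≈ 0.00020476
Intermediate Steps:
P(I) = -25 + 24/I
d = -27 (d = -3 + (-25 + 24/24) = -3 + (-25 + 24*(1/24)) = -3 + (-25 + 1) = -3 - 24 = -27)
p = 2*√109 (p = √(9 + 427) = √436 = 2*√109 ≈ 20.881)
1/(p + (4890 + d)) = 1/(2*√109 + (4890 - 27)) = 1/(2*√109 + 4863) = 1/(4863 + 2*√109)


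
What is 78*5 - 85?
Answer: 305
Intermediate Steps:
78*5 - 85 = 390 - 85 = 305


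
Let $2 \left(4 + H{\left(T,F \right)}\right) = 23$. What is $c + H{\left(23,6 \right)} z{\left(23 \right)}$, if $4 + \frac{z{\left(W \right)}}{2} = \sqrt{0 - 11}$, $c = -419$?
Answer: $-479 + 15 i \sqrt{11} \approx -479.0 + 49.749 i$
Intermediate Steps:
$H{\left(T,F \right)} = \frac{15}{2}$ ($H{\left(T,F \right)} = -4 + \frac{1}{2} \cdot 23 = -4 + \frac{23}{2} = \frac{15}{2}$)
$z{\left(W \right)} = -8 + 2 i \sqrt{11}$ ($z{\left(W \right)} = -8 + 2 \sqrt{0 - 11} = -8 + 2 \sqrt{-11} = -8 + 2 i \sqrt{11}$)
$c + H{\left(23,6 \right)} z{\left(23 \right)} = -419 + \frac{15 \left(-8 + 2 i \sqrt{11}\right)}{2} = -419 - \left(60 - 15 i \sqrt{11}\right) = -479 + 15 i \sqrt{11}$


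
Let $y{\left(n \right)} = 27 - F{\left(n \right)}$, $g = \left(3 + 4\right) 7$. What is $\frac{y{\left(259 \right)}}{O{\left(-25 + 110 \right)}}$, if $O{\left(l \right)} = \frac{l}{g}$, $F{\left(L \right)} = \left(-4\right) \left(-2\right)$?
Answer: $\frac{931}{85} \approx 10.953$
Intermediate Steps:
$F{\left(L \right)} = 8$
$g = 49$ ($g = 7 \cdot 7 = 49$)
$y{\left(n \right)} = 19$ ($y{\left(n \right)} = 27 - 8 = 19$)
$O{\left(l \right)} = \frac{l}{49}$
$\frac{y{\left(259 \right)}}{O{\left(-25 + 110 \right)}} = \frac{19}{\frac{1}{49} \left(-25 + 110\right)} = \frac{19}{\frac{1}{49} \cdot 85} = \frac{19}{\frac{85}{49}} = 19 \cdot \frac{49}{85} = \frac{931}{85}$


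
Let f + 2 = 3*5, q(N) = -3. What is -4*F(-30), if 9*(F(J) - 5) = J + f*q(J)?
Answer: 32/3 ≈ 10.667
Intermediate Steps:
f = 13 (f = -2 + 3*5 = -2 + 15 = 13)
F(J) = ⅔ + J/9 (F(J) = 5 + (J + 13*(-3))/9 = 5 + (J - 39)/9 = 5 + (-39 + J)/9 = 5 + (-13/3 + J/9) = ⅔ + J/9)
-4*F(-30) = -4*(⅔ + (⅑)*(-30)) = -4*(⅔ - 10/3) = -4*(-8/3) = 32/3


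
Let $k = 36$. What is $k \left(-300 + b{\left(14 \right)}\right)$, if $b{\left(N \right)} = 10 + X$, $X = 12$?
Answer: $-10008$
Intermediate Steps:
$b{\left(N \right)} = 22$ ($b{\left(N \right)} = 10 + 12 = 22$)
$k \left(-300 + b{\left(14 \right)}\right) = 36 \left(-300 + 22\right) = 36 \left(-278\right) = -10008$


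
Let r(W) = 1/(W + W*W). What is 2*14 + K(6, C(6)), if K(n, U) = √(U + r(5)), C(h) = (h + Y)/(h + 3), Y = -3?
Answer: 28 + √330/30 ≈ 28.606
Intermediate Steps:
r(W) = 1/(W + W²)
C(h) = (-3 + h)/(3 + h) (C(h) = (h - 3)/(h + 3) = (-3 + h)/(3 + h))
K(n, U) = √(1/30 + U) (K(n, U) = √(U + 1/(5*(1 + 5))) = √(U + (⅕)/6) = √(U + (⅕)*(⅙)) = √(U + 1/30) = √(1/30 + U))
2*14 + K(6, C(6)) = 2*14 + √(30 + 900*((-3 + 6)/(3 + 6)))/30 = 28 + √(30 + 900*(3/9))/30 = 28 + √(30 + 900*((⅑)*3))/30 = 28 + √(30 + 900*(⅓))/30 = 28 + √(30 + 300)/30 = 28 + √330/30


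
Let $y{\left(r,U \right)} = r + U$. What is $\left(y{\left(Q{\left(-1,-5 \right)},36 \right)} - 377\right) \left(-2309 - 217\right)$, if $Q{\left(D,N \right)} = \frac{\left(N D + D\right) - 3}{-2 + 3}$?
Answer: $858840$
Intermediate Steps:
$Q{\left(D,N \right)} = -3 + D + D N$ ($Q{\left(D,N \right)} = \frac{\left(D N + D\right) - 3}{1} = \left(\left(D + D N\right) - 3\right) 1 = \left(-3 + D + D N\right) 1 = -3 + D + D N$)
$y{\left(r,U \right)} = U + r$
$\left(y{\left(Q{\left(-1,-5 \right)},36 \right)} - 377\right) \left(-2309 - 217\right) = \left(\left(36 - -1\right) - 377\right) \left(-2309 - 217\right) = \left(\left(36 - -1\right) - 377\right) \left(-2526\right) = \left(\left(36 + 1\right) - 377\right) \left(-2526\right) = \left(37 - 377\right) \left(-2526\right) = \left(-340\right) \left(-2526\right) = 858840$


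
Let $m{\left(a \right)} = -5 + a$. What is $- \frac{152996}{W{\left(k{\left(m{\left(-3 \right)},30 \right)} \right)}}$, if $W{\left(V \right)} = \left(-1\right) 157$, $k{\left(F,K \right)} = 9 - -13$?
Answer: $\frac{152996}{157} \approx 974.5$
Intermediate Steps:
$k{\left(F,K \right)} = 22$ ($k{\left(F,K \right)} = 9 + 13 = 22$)
$W{\left(V \right)} = -157$
$- \frac{152996}{W{\left(k{\left(m{\left(-3 \right)},30 \right)} \right)}} = - \frac{152996}{-157} = \left(-152996\right) \left(- \frac{1}{157}\right) = \frac{152996}{157}$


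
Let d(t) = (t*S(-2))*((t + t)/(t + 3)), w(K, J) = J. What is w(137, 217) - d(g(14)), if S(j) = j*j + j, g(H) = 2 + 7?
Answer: 190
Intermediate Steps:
g(H) = 9
S(j) = j + j**2 (S(j) = j**2 + j = j + j**2)
d(t) = 4*t**2/(3 + t) (d(t) = (t*(-2*(1 - 2)))*((t + t)/(t + 3)) = (t*(-2*(-1)))*((2*t)/(3 + t)) = (t*2)*(2*t/(3 + t)) = (2*t)*(2*t/(3 + t)) = 4*t**2/(3 + t))
w(137, 217) - d(g(14)) = 217 - 4*9**2/(3 + 9) = 217 - 4*81/12 = 217 - 1*27 = 217 - 27 = 190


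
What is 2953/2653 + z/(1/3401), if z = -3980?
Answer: -35910951987/2653 ≈ -1.3536e+7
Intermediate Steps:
2953/2653 + z/(1/3401) = 2953/2653 - 3980/(1/3401) = 2953*(1/2653) - 3980/1/3401 = 2953/2653 - 3980*3401 = 2953/2653 - 13535980 = -35910951987/2653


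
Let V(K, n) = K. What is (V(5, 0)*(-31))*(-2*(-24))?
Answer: -7440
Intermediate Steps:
(V(5, 0)*(-31))*(-2*(-24)) = (5*(-31))*(-2*(-24)) = -155*48 = -7440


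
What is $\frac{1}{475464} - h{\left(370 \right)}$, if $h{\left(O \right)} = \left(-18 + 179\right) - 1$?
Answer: $- \frac{76074239}{475464} \approx -160.0$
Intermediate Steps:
$h{\left(O \right)} = 160$ ($h{\left(O \right)} = 161 - 1 = 160$)
$\frac{1}{475464} - h{\left(370 \right)} = \frac{1}{475464} - 160 = - \frac{76074239}{475464}$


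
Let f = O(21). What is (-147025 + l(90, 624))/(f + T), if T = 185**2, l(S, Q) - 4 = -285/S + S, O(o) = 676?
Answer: -881605/209406 ≈ -4.2100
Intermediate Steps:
f = 676
l(S, Q) = 4 + S - 285/S (l(S, Q) = 4 + (-285/S + S) = 4 + (S - 285/S) = 4 + S - 285/S)
T = 34225
(-147025 + l(90, 624))/(f + T) = (-147025 + (4 + 90 - 285/90))/(676 + 34225) = (-147025 + (4 + 90 - 285*1/90))/34901 = (-147025 + (4 + 90 - 19/6))*(1/34901) = (-147025 + 545/6)*(1/34901) = -881605/6*1/34901 = -881605/209406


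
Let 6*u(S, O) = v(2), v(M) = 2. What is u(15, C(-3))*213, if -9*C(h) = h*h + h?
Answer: 71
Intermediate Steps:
C(h) = -h/9 - h²/9 (C(h) = -(h*h + h)/9 = -(h² + h)/9 = -(h + h²)/9 = -h/9 - h²/9)
u(S, O) = ⅓ (u(S, O) = (⅙)*2 = ⅓)
u(15, C(-3))*213 = (⅓)*213 = 71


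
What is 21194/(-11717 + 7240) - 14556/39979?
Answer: -912482138/178985983 ≈ -5.0981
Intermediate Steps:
21194/(-11717 + 7240) - 14556/39979 = 21194/(-4477) - 14556*1/39979 = 21194*(-1/4477) - 14556/39979 = -21194/4477 - 14556/39979 = -912482138/178985983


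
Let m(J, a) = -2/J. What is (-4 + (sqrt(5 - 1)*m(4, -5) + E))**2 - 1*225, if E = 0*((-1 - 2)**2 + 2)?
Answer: -200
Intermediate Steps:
E = 0 (E = 0*((-3)**2 + 2) = 0*(9 + 2) = 0*11 = 0)
(-4 + (sqrt(5 - 1)*m(4, -5) + E))**2 - 1*225 = (-4 + (sqrt(5 - 1)*(-2/4) + 0))**2 - 1*225 = (-4 + (sqrt(4)*(-2*1/4) + 0))**2 - 225 = (-4 + (2*(-1/2) + 0))**2 - 225 = (-4 + (-1 + 0))**2 - 225 = (-4 - 1)**2 - 225 = (-5)**2 - 225 = 25 - 225 = -200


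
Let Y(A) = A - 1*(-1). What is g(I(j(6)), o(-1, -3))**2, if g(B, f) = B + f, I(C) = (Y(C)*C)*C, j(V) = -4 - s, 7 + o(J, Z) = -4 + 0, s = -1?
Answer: 841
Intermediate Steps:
o(J, Z) = -11 (o(J, Z) = -7 + (-4 + 0) = -7 - 4 = -11)
Y(A) = 1 + A (Y(A) = A + 1 = 1 + A)
j(V) = -3 (j(V) = -4 - 1*(-1) = -4 + 1 = -3)
I(C) = C**2*(1 + C) (I(C) = ((1 + C)*C)*C = (C*(1 + C))*C = C**2*(1 + C))
g(I(j(6)), o(-1, -3))**2 = ((-3)**2*(1 - 3) - 11)**2 = (9*(-2) - 11)**2 = (-18 - 11)**2 = (-29)**2 = 841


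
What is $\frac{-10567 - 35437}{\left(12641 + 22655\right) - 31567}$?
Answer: $- \frac{46004}{3729} \approx -12.337$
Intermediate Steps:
$\frac{-10567 - 35437}{\left(12641 + 22655\right) - 31567} = - \frac{46004}{35296 - 31567} = - \frac{46004}{3729}$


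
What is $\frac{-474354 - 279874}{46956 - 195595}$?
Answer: $\frac{754228}{148639} \approx 5.0742$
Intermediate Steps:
$\frac{-474354 - 279874}{46956 - 195595} = - \frac{754228}{-148639} = \left(-754228\right) \left(- \frac{1}{148639}\right) = \frac{754228}{148639}$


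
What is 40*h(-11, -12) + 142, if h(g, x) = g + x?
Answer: -778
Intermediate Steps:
40*h(-11, -12) + 142 = 40*(-11 - 12) + 142 = 40*(-23) + 142 = -920 + 142 = -778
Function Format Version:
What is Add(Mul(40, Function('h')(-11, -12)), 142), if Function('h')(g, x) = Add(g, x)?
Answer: -778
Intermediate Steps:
Add(Mul(40, Function('h')(-11, -12)), 142) = Add(Mul(40, Add(-11, -12)), 142) = Add(Mul(40, -23), 142) = Add(-920, 142) = -778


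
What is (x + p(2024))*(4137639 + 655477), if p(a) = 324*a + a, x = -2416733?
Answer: -8430769905228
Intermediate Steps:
p(a) = 325*a
(x + p(2024))*(4137639 + 655477) = (-2416733 + 325*2024)*(4137639 + 655477) = (-2416733 + 657800)*4793116 = -1758933*4793116 = -8430769905228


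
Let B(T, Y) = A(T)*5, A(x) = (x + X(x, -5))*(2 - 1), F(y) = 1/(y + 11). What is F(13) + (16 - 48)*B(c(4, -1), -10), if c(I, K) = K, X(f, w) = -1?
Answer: 7681/24 ≈ 320.04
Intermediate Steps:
F(y) = 1/(11 + y)
A(x) = -1 + x (A(x) = (x - 1)*(2 - 1) = (-1 + x)*1 = -1 + x)
B(T, Y) = -5 + 5*T (B(T, Y) = (-1 + T)*5 = -5 + 5*T)
F(13) + (16 - 48)*B(c(4, -1), -10) = 1/(11 + 13) + (16 - 48)*(-5 + 5*(-1)) = 1/24 - 32*(-5 - 5) = 1/24 - 32*(-10) = 1/24 + 320 = 7681/24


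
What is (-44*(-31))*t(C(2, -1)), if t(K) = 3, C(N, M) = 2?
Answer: 4092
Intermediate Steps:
(-44*(-31))*t(C(2, -1)) = -44*(-31)*3 = 1364*3 = 4092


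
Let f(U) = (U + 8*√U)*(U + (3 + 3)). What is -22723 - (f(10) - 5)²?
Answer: -210588 - 39680*√10 ≈ -3.3607e+5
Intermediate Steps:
f(U) = (6 + U)*(U + 8*√U) (f(U) = (U + 8*√U)*(U + 6) = (U + 8*√U)*(6 + U) = (6 + U)*(U + 8*√U))
-22723 - (f(10) - 5)² = -22723 - ((10² + 6*10 + 8*10^(3/2) + 48*√10) - 5)² = -22723 - ((100 + 60 + 8*(10*√10) + 48*√10) - 5)² = -22723 - ((100 + 60 + 80*√10 + 48*√10) - 5)² = -22723 - ((160 + 128*√10) - 5)² = -22723 - (155 + 128*√10)²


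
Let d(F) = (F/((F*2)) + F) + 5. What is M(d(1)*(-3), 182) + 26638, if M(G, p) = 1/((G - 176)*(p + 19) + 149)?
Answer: 2085568932/78293 ≈ 26638.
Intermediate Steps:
d(F) = 11/2 + F (d(F) = (F/((2*F)) + F) + 5 = (F*(1/(2*F)) + F) + 5 = (½ + F) + 5 = 11/2 + F)
M(G, p) = 1/(149 + (-176 + G)*(19 + p)) (M(G, p) = 1/((-176 + G)*(19 + p) + 149) = 1/(149 + (-176 + G)*(19 + p)))
M(d(1)*(-3), 182) + 26638 = 1/(-3195 - 176*182 + 19*((11/2 + 1)*(-3)) + ((11/2 + 1)*(-3))*182) + 26638 = 1/(-3195 - 32032 + 19*((13/2)*(-3)) + ((13/2)*(-3))*182) + 26638 = 1/(-3195 - 32032 + 19*(-39/2) - 39/2*182) + 26638 = 1/(-3195 - 32032 - 741/2 - 3549) + 26638 = 1/(-78293/2) + 26638 = -2/78293 + 26638 = 2085568932/78293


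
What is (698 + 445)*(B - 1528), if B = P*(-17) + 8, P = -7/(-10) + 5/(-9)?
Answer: -17401667/10 ≈ -1.7402e+6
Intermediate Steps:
P = 13/90 (P = -7*(-⅒) + 5*(-⅑) = 7/10 - 5/9 = 13/90 ≈ 0.14444)
B = 499/90 (B = (13/90)*(-17) + 8 = -221/90 + 8 = 499/90 ≈ 5.5444)
(698 + 445)*(B - 1528) = (698 + 445)*(499/90 - 1528) = 1143*(-137021/90) = -17401667/10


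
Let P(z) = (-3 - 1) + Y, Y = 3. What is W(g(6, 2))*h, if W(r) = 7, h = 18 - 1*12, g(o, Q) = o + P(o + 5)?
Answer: 42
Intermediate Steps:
P(z) = -1 (P(z) = (-3 - 1) + 3 = -4 + 3 = -1)
g(o, Q) = -1 + o (g(o, Q) = o - 1 = -1 + o)
h = 6 (h = 18 - 12 = 6)
W(g(6, 2))*h = 7*6 = 42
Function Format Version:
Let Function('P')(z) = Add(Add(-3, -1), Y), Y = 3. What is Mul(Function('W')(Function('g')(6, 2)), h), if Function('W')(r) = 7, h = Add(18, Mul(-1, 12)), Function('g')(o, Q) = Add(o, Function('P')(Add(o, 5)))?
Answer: 42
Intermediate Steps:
Function('P')(z) = -1 (Function('P')(z) = Add(Add(-3, -1), 3) = Add(-4, 3) = -1)
Function('g')(o, Q) = Add(-1, o) (Function('g')(o, Q) = Add(o, -1) = Add(-1, o))
h = 6 (h = Add(18, -12) = 6)
Mul(Function('W')(Function('g')(6, 2)), h) = Mul(7, 6) = 42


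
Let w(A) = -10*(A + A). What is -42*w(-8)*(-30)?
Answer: 201600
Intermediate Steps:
w(A) = -20*A
-42*w(-8)*(-30) = -(-840)*(-8)*(-30) = -42*160*(-30) = -6720*(-30) = 201600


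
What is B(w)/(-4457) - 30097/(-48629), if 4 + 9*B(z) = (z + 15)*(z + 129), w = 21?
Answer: 944878877/1950655077 ≈ 0.48439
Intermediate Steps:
B(z) = -4/9 + (15 + z)*(129 + z)/9 (B(z) = -4/9 + ((z + 15)*(z + 129))/9 = -4/9 + ((15 + z)*(129 + z))/9 = -4/9 + (15 + z)*(129 + z)/9)
B(w)/(-4457) - 30097/(-48629) = (1931/9 + 16*21 + (⅑)*21²)/(-4457) - 30097/(-48629) = (1931/9 + 336 + (⅑)*441)*(-1/4457) - 30097*(-1/48629) = (1931/9 + 336 + 49)*(-1/4457) + 30097/48629 = (5396/9)*(-1/4457) + 30097/48629 = -5396/40113 + 30097/48629 = 944878877/1950655077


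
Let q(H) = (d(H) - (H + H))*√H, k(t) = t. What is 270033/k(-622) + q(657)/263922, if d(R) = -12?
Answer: -270033/622 - 663*√73/43987 ≈ -434.27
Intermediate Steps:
q(H) = √H*(-12 - 2*H) (q(H) = (-12 - (H + H))*√H = (-12 - 2*H)*√H = √H*(-12 - 2*H))
270033/k(-622) + q(657)/263922 = 270033/(-622) + (2*√657*(-6 - 1*657))/263922 = 270033*(-1/622) + (2*(3*√73)*(-6 - 657))*(1/263922) = -270033/622 + (2*(3*√73)*(-663))*(1/263922) = -270033/622 - 3978*√73*(1/263922) = -270033/622 - 663*√73/43987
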